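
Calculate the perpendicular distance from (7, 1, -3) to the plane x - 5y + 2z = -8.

distance = |a·x₀ + b·y₀ + c·z₀ - d| / √(a² + b² + c²)
  = |1·7 + (-5)·1 + 2·(-3) - (-8)| / √(1² + (-5)² + 2²)
  = |7 - 5 - 6 + 8| / √(1 + 25 + 4)
  = |4| / √30
  = 4 / 5.477
  ≈ 0.7303

0.7303


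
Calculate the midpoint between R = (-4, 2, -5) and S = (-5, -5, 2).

M = ((x₁+x₂)/2, (y₁+y₂)/2, (z₁+z₂)/2)
  = ((-4 - 5)/2, (2 - 5)/2, (-5 + 2)/2)
  = (-9/2, -3/2, -3/2)
  = (-4.5, -1.5, -1.5)

(-4.5, -1.5, -1.5)


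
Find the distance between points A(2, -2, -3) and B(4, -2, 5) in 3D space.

d = √[(x₂-x₁)² + (y₂-y₁)² + (z₂-z₁)²]
  = √[2² + 0² + 8²]
  = √[4 + 0 + 64]
  = √68
  ≈ 8.246

8.246


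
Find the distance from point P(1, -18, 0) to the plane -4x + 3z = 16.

distance = |a·x₀ + b·y₀ + c·z₀ - d| / √(a² + b² + c²)
  = |(-4)·1 + 0·(-18) + 3·0 - 16| / √((-4)² + 0² + 3²)
  = |-4 + 0 + 0 - 16| / √(16 + 0 + 9)
  = |-20| / √25
  = 20 / 5
  ≈ 4

4


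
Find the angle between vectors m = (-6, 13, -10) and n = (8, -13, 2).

m·n = (-6)·8 + 13·(-13) + (-10)·2 = -48 - 169 - 20 = -237
|m| = √((-6)² + 13² + (-10)²) = √305 ≈ 17.46
|n| = √(8² + (-13)² + 2²) = √237 ≈ 15.39
cos θ = (m·n)/(|m||n|) = -237/(17.46·15.39) ≈ -0.8815
θ = arccos(-0.8815) ≈ 151.8°

151.8°


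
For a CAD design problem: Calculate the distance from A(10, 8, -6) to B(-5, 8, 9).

d = √[(x₂-x₁)² + (y₂-y₁)² + (z₂-z₁)²]
  = √[(-15)² + 0² + 15²]
  = √[225 + 0 + 225]
  = √450
  ≈ 21.21

21.21


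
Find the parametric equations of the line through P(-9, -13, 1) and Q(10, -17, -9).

Direction vector d = Q - P = (10 + 9, -17 + 13, -9 - 1) = (19, -4, -10)
Parametric form r = P + t·d:
x = -9 + 19t, y = -13 - 4t, z = 1 - 10t

x = -9 + 19t, y = -13 - 4t, z = 1 - 10t


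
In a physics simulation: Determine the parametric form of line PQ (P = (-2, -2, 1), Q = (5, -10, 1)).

Direction vector d = Q - P = (5 + 2, -10 + 2, 1 - 1) = (7, -8, 0)
Parametric form r = P + t·d:
x = -2 + 7t, y = -2 - 8t, z = 1

x = -2 + 7t, y = -2 - 8t, z = 1


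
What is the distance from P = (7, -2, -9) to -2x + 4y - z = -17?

distance = |a·x₀ + b·y₀ + c·z₀ - d| / √(a² + b² + c²)
  = |(-2)·7 + 4·(-2) + (-1)·(-9) - (-17)| / √((-2)² + 4² + (-1)²)
  = |-14 - 8 + 9 + 17| / √(4 + 16 + 1)
  = |4| / √21
  = 4 / 4.583
  ≈ 0.8729

0.8729


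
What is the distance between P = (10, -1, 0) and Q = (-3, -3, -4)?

d = √[(x₂-x₁)² + (y₂-y₁)² + (z₂-z₁)²]
  = √[(-13)² + (-2)² + (-4)²]
  = √[169 + 4 + 16]
  = √189
  ≈ 13.75

13.75


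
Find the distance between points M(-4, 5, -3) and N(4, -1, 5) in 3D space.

d = √[(x₂-x₁)² + (y₂-y₁)² + (z₂-z₁)²]
  = √[8² + (-6)² + 8²]
  = √[64 + 36 + 64]
  = √164
  ≈ 12.81

12.81


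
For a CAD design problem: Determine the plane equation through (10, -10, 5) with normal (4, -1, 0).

The plane through P with normal n = (a, b, c) satisfies n·(r - P) = 0,
i.e. ax + by + cz = a·x₀ + b·y₀ + c·z₀.
d = 4·10 + (-1)·(-10) + 0·5
  = 40 + 10 + 0
  = 50
Equation: 4x - y = 50

4x - y = 50


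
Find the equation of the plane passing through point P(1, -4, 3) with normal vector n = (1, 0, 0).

The plane through P with normal n = (a, b, c) satisfies n·(r - P) = 0,
i.e. ax + by + cz = a·x₀ + b·y₀ + c·z₀.
d = 1·1 + 0·(-4) + 0·3
  = 1 + 0 + 0
  = 1
Equation: x = 1

x = 1


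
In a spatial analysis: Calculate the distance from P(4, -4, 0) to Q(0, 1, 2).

d = √[(x₂-x₁)² + (y₂-y₁)² + (z₂-z₁)²]
  = √[(-4)² + 5² + 2²]
  = √[16 + 25 + 4]
  = √45
  ≈ 6.708

6.708


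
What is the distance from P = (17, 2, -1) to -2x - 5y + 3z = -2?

distance = |a·x₀ + b·y₀ + c·z₀ - d| / √(a² + b² + c²)
  = |(-2)·17 + (-5)·2 + 3·(-1) - (-2)| / √((-2)² + (-5)² + 3²)
  = |-34 - 10 - 3 + 2| / √(4 + 25 + 9)
  = |-45| / √38
  = 45 / 6.164
  ≈ 7.3

7.3


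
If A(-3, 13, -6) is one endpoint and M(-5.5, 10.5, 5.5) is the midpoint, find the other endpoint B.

B = 2M - A
  = (2·(-5.5) - (-3), 2·10.5 - 13, 2·5.5 - (-6))
  = (-11 + 3, 21 - 13, 11 + 6)
  = (-8, 8, 17)

(-8, 8, 17)


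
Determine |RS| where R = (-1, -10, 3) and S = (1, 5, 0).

d = √[(x₂-x₁)² + (y₂-y₁)² + (z₂-z₁)²]
  = √[2² + 15² + (-3)²]
  = √[4 + 225 + 9]
  = √238
  ≈ 15.43

15.43


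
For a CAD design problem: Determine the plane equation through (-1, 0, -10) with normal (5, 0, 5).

The plane through P with normal n = (a, b, c) satisfies n·(r - P) = 0,
i.e. ax + by + cz = a·x₀ + b·y₀ + c·z₀.
d = 5·(-1) + 0·0 + 5·(-10)
  = -5 + 0 - 50
  = -55
Equation: 5x + 5z = -55

5x + 5z = -55


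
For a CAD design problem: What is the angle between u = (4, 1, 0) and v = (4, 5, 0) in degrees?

u·v = 4·4 + 1·5 + 0·0 = 16 + 5 + 0 = 21
|u| = √(4² + 1² + 0²) = √17 ≈ 4.123
|v| = √(4² + 5² + 0²) = √41 ≈ 6.403
cos θ = (u·v)/(|u||v|) = 21/(4.123·6.403) ≈ 0.7954
θ = arccos(0.7954) ≈ 37.3°

37.3°


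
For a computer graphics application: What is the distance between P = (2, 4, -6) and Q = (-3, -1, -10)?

d = √[(x₂-x₁)² + (y₂-y₁)² + (z₂-z₁)²]
  = √[(-5)² + (-5)² + (-4)²]
  = √[25 + 25 + 16]
  = √66
  ≈ 8.124

8.124


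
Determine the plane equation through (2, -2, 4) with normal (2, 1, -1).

The plane through P with normal n = (a, b, c) satisfies n·(r - P) = 0,
i.e. ax + by + cz = a·x₀ + b·y₀ + c·z₀.
d = 2·2 + 1·(-2) + (-1)·4
  = 4 - 2 - 4
  = -2
Equation: 2x + y - z = -2

2x + y - z = -2


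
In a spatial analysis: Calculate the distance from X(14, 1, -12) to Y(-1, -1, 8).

d = √[(x₂-x₁)² + (y₂-y₁)² + (z₂-z₁)²]
  = √[(-15)² + (-2)² + 20²]
  = √[225 + 4 + 400]
  = √629
  ≈ 25.08

25.08


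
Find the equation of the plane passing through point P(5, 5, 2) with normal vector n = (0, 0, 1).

The plane through P with normal n = (a, b, c) satisfies n·(r - P) = 0,
i.e. ax + by + cz = a·x₀ + b·y₀ + c·z₀.
d = 0·5 + 0·5 + 1·2
  = 0 + 0 + 2
  = 2
Equation: z = 2

z = 2


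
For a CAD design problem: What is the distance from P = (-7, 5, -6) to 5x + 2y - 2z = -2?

distance = |a·x₀ + b·y₀ + c·z₀ - d| / √(a² + b² + c²)
  = |5·(-7) + 2·5 + (-2)·(-6) - (-2)| / √(5² + 2² + (-2)²)
  = |-35 + 10 + 12 + 2| / √(25 + 4 + 4)
  = |-11| / √33
  = 11 / 5.745
  ≈ 1.915

1.915


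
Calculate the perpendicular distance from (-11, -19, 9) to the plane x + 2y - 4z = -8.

distance = |a·x₀ + b·y₀ + c·z₀ - d| / √(a² + b² + c²)
  = |1·(-11) + 2·(-19) + (-4)·9 - (-8)| / √(1² + 2² + (-4)²)
  = |-11 - 38 - 36 + 8| / √(1 + 4 + 16)
  = |-77| / √21
  = 77 / 4.583
  ≈ 16.8

16.8


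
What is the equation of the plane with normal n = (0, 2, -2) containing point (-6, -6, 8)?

The plane through P with normal n = (a, b, c) satisfies n·(r - P) = 0,
i.e. ax + by + cz = a·x₀ + b·y₀ + c·z₀.
d = 0·(-6) + 2·(-6) + (-2)·8
  = 0 - 12 - 16
  = -28
Equation: 2y - 2z = -28

2y - 2z = -28


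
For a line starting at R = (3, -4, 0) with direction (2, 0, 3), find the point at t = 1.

P(t) = R + t·d
  = (3 + 2·1, -4 + 0·1, 0 + 3·1)
  = (3 + 2, -4 + 0, 0 + 3)
  = (5, -4, 3)

(5, -4, 3)


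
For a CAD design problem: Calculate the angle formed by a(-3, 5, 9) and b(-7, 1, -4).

a·b = (-3)·(-7) + 5·1 + 9·(-4) = 21 + 5 - 36 = -10
|a| = √((-3)² + 5² + 9²) = √115 ≈ 10.72
|b| = √((-7)² + 1² + (-4)²) = √66 ≈ 8.124
cos θ = (a·b)/(|a||b|) = -10/(10.72·8.124) ≈ -0.1148
θ = arccos(-0.1148) ≈ 96.59°

96.59°


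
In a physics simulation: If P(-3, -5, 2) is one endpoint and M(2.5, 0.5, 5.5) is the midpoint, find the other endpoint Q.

Q = 2M - P
  = (2·2.5 - (-3), 2·0.5 - (-5), 2·5.5 - 2)
  = (5 + 3, 1 + 5, 11 - 2)
  = (8, 6, 9)

(8, 6, 9)


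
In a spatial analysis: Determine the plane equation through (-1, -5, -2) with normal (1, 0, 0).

The plane through P with normal n = (a, b, c) satisfies n·(r - P) = 0,
i.e. ax + by + cz = a·x₀ + b·y₀ + c·z₀.
d = 1·(-1) + 0·(-5) + 0·(-2)
  = -1 + 0 + 0
  = -1
Equation: x = -1

x = -1


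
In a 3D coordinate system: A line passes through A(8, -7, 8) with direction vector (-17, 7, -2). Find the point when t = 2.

P(t) = A + t·d
  = (8 + (-17)·2, -7 + 7·2, 8 + (-2)·2)
  = (8 - 34, -7 + 14, 8 - 4)
  = (-26, 7, 4)

(-26, 7, 4)


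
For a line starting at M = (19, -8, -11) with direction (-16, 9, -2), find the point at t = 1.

P(t) = M + t·d
  = (19 + (-16)·1, -8 + 9·1, -11 + (-2)·1)
  = (19 - 16, -8 + 9, -11 - 2)
  = (3, 1, -13)

(3, 1, -13)


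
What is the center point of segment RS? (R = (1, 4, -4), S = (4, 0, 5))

M = ((x₁+x₂)/2, (y₁+y₂)/2, (z₁+z₂)/2)
  = ((1 + 4)/2, (4 + 0)/2, (-4 + 5)/2)
  = (5/2, 4/2, 1/2)
  = (2.5, 2, 0.5)

(2.5, 2, 0.5)


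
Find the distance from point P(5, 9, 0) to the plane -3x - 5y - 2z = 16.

distance = |a·x₀ + b·y₀ + c·z₀ - d| / √(a² + b² + c²)
  = |(-3)·5 + (-5)·9 + (-2)·0 - 16| / √((-3)² + (-5)² + (-2)²)
  = |-15 - 45 + 0 - 16| / √(9 + 25 + 4)
  = |-76| / √38
  = 76 / 6.164
  ≈ 12.33

12.33


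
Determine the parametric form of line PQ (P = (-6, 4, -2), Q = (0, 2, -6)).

Direction vector d = Q - P = (0 + 6, 2 - 4, -6 + 2) = (6, -2, -4)
Parametric form r = P + t·d:
x = -6 + 6t, y = 4 - 2t, z = -2 - 4t

x = -6 + 6t, y = 4 - 2t, z = -2 - 4t


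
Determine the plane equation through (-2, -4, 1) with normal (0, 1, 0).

The plane through P with normal n = (a, b, c) satisfies n·(r - P) = 0,
i.e. ax + by + cz = a·x₀ + b·y₀ + c·z₀.
d = 0·(-2) + 1·(-4) + 0·1
  = 0 - 4 + 0
  = -4
Equation: y = -4

y = -4


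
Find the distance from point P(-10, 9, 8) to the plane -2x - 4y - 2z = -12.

distance = |a·x₀ + b·y₀ + c·z₀ - d| / √(a² + b² + c²)
  = |(-2)·(-10) + (-4)·9 + (-2)·8 - (-12)| / √((-2)² + (-4)² + (-2)²)
  = |20 - 36 - 16 + 12| / √(4 + 16 + 4)
  = |-20| / √24
  = 20 / 4.899
  ≈ 4.082

4.082


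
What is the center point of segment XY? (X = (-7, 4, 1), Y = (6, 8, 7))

M = ((x₁+x₂)/2, (y₁+y₂)/2, (z₁+z₂)/2)
  = ((-7 + 6)/2, (4 + 8)/2, (1 + 7)/2)
  = (-1/2, 12/2, 8/2)
  = (-0.5, 6, 4)

(-0.5, 6, 4)


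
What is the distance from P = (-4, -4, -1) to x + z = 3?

distance = |a·x₀ + b·y₀ + c·z₀ - d| / √(a² + b² + c²)
  = |1·(-4) + 0·(-4) + 1·(-1) - 3| / √(1² + 0² + 1²)
  = |-4 + 0 - 1 - 3| / √(1 + 0 + 1)
  = |-8| / √2
  = 8 / 1.414
  ≈ 5.657

5.657


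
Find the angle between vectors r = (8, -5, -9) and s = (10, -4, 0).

r·s = 8·10 + (-5)·(-4) + (-9)·0 = 80 + 20 + 0 = 100
|r| = √(8² + (-5)² + (-9)²) = √170 ≈ 13.04
|s| = √(10² + (-4)² + 0²) = √116 ≈ 10.77
cos θ = (r·s)/(|r||s|) = 100/(13.04·10.77) ≈ 0.7121
θ = arccos(0.7121) ≈ 44.59°

44.59°


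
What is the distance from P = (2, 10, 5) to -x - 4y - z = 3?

distance = |a·x₀ + b·y₀ + c·z₀ - d| / √(a² + b² + c²)
  = |(-1)·2 + (-4)·10 + (-1)·5 - 3| / √((-1)² + (-4)² + (-1)²)
  = |-2 - 40 - 5 - 3| / √(1 + 16 + 1)
  = |-50| / √18
  = 50 / 4.243
  ≈ 11.79

11.79


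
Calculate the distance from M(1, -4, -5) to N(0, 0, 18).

d = √[(x₂-x₁)² + (y₂-y₁)² + (z₂-z₁)²]
  = √[(-1)² + 4² + 23²]
  = √[1 + 16 + 529]
  = √546
  ≈ 23.37

23.37


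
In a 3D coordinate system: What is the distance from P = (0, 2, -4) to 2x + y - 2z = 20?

distance = |a·x₀ + b·y₀ + c·z₀ - d| / √(a² + b² + c²)
  = |2·0 + 1·2 + (-2)·(-4) - 20| / √(2² + 1² + (-2)²)
  = |0 + 2 + 8 - 20| / √(4 + 1 + 4)
  = |-10| / √9
  = 10 / 3
  ≈ 3.333

3.333


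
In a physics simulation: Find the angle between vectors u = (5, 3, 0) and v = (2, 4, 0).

u·v = 5·2 + 3·4 + 0·0 = 10 + 12 + 0 = 22
|u| = √(5² + 3² + 0²) = √34 ≈ 5.831
|v| = √(2² + 4² + 0²) = √20 ≈ 4.472
cos θ = (u·v)/(|u||v|) = 22/(5.831·4.472) ≈ 0.8437
θ = arccos(0.8437) ≈ 32.47°

32.47°


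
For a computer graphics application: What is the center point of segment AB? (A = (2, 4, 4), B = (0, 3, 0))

M = ((x₁+x₂)/2, (y₁+y₂)/2, (z₁+z₂)/2)
  = ((2 + 0)/2, (4 + 3)/2, (4 + 0)/2)
  = (2/2, 7/2, 4/2)
  = (1, 3.5, 2)

(1, 3.5, 2)


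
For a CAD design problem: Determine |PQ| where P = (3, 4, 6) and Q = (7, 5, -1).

d = √[(x₂-x₁)² + (y₂-y₁)² + (z₂-z₁)²]
  = √[4² + 1² + (-7)²]
  = √[16 + 1 + 49]
  = √66
  ≈ 8.124

8.124


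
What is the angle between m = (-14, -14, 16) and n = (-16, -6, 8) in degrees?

m·n = (-14)·(-16) + (-14)·(-6) + 16·8 = 224 + 84 + 128 = 436
|m| = √((-14)² + (-14)² + 16²) = √648 ≈ 25.46
|n| = √((-16)² + (-6)² + 8²) = √356 ≈ 18.87
cos θ = (m·n)/(|m||n|) = 436/(25.46·18.87) ≈ 0.9078
θ = arccos(0.9078) ≈ 24.8°

24.8°


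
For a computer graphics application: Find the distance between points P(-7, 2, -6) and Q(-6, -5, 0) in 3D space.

d = √[(x₂-x₁)² + (y₂-y₁)² + (z₂-z₁)²]
  = √[1² + (-7)² + 6²]
  = √[1 + 49 + 36]
  = √86
  ≈ 9.274

9.274


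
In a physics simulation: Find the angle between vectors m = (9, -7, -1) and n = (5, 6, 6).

m·n = 9·5 + (-7)·6 + (-1)·6 = 45 - 42 - 6 = -3
|m| = √(9² + (-7)² + (-1)²) = √131 ≈ 11.45
|n| = √(5² + 6² + 6²) = √97 ≈ 9.849
cos θ = (m·n)/(|m||n|) = -3/(11.45·9.849) ≈ -0.02661
θ = arccos(-0.02661) ≈ 91.53°

91.53°


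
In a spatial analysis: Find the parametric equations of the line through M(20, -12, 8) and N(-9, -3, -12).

Direction vector d = N - M = (-9 - 20, -3 + 12, -12 - 8) = (-29, 9, -20)
Parametric form r = M + t·d:
x = 20 - 29t, y = -12 + 9t, z = 8 - 20t

x = 20 - 29t, y = -12 + 9t, z = 8 - 20t


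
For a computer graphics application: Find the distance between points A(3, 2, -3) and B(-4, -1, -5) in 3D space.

d = √[(x₂-x₁)² + (y₂-y₁)² + (z₂-z₁)²]
  = √[(-7)² + (-3)² + (-2)²]
  = √[49 + 9 + 4]
  = √62
  ≈ 7.874

7.874


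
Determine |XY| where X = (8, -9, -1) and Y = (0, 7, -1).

d = √[(x₂-x₁)² + (y₂-y₁)² + (z₂-z₁)²]
  = √[(-8)² + 16² + 0²]
  = √[64 + 256 + 0]
  = √320
  ≈ 17.89

17.89


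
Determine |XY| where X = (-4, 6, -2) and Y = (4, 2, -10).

d = √[(x₂-x₁)² + (y₂-y₁)² + (z₂-z₁)²]
  = √[8² + (-4)² + (-8)²]
  = √[64 + 16 + 64]
  = √144
  ≈ 12

12


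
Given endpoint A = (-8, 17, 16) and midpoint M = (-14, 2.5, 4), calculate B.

B = 2M - A
  = (2·(-14) - (-8), 2·2.5 - 17, 2·4 - 16)
  = (-28 + 8, 5 - 17, 8 - 16)
  = (-20, -12, -8)

(-20, -12, -8)


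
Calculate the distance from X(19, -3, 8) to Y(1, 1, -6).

d = √[(x₂-x₁)² + (y₂-y₁)² + (z₂-z₁)²]
  = √[(-18)² + 4² + (-14)²]
  = √[324 + 16 + 196]
  = √536
  ≈ 23.15

23.15


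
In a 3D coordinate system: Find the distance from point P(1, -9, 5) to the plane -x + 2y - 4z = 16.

distance = |a·x₀ + b·y₀ + c·z₀ - d| / √(a² + b² + c²)
  = |(-1)·1 + 2·(-9) + (-4)·5 - 16| / √((-1)² + 2² + (-4)²)
  = |-1 - 18 - 20 - 16| / √(1 + 4 + 16)
  = |-55| / √21
  = 55 / 4.583
  ≈ 12

12


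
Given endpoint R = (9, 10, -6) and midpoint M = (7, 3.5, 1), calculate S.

S = 2M - R
  = (2·7 - 9, 2·3.5 - 10, 2·1 - (-6))
  = (14 - 9, 7 - 10, 2 + 6)
  = (5, -3, 8)

(5, -3, 8)


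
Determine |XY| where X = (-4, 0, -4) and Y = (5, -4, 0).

d = √[(x₂-x₁)² + (y₂-y₁)² + (z₂-z₁)²]
  = √[9² + (-4)² + 4²]
  = √[81 + 16 + 16]
  = √113
  ≈ 10.63

10.63


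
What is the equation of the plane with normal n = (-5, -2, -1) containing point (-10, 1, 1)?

The plane through P with normal n = (a, b, c) satisfies n·(r - P) = 0,
i.e. ax + by + cz = a·x₀ + b·y₀ + c·z₀.
d = (-5)·(-10) + (-2)·1 + (-1)·1
  = 50 - 2 - 1
  = 47
Equation: -5x - 2y - z = 47

-5x - 2y - z = 47


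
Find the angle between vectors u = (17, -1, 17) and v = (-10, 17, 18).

u·v = 17·(-10) + (-1)·17 + 17·18 = -170 - 17 + 306 = 119
|u| = √(17² + (-1)² + 17²) = √579 ≈ 24.06
|v| = √((-10)² + 17² + 18²) = √713 ≈ 26.7
cos θ = (u·v)/(|u||v|) = 119/(24.06·26.7) ≈ 0.1852
θ = arccos(0.1852) ≈ 79.33°

79.33°


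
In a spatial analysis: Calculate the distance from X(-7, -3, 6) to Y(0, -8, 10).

d = √[(x₂-x₁)² + (y₂-y₁)² + (z₂-z₁)²]
  = √[7² + (-5)² + 4²]
  = √[49 + 25 + 16]
  = √90
  ≈ 9.487

9.487


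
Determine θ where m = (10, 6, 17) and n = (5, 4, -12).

m·n = 10·5 + 6·4 + 17·(-12) = 50 + 24 - 204 = -130
|m| = √(10² + 6² + 17²) = √425 ≈ 20.62
|n| = √(5² + 4² + (-12)²) = √185 ≈ 13.6
cos θ = (m·n)/(|m||n|) = -130/(20.62·13.6) ≈ -0.4636
θ = arccos(-0.4636) ≈ 117.6°

117.6°


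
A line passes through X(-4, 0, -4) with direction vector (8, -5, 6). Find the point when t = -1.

P(t) = X + t·d
  = (-4 + 8·(-1), 0 + (-5)·(-1), -4 + 6·(-1))
  = (-4 - 8, 0 + 5, -4 - 6)
  = (-12, 5, -10)

(-12, 5, -10)


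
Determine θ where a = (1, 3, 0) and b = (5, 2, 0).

a·b = 1·5 + 3·2 + 0·0 = 5 + 6 + 0 = 11
|a| = √(1² + 3² + 0²) = √10 ≈ 3.162
|b| = √(5² + 2² + 0²) = √29 ≈ 5.385
cos θ = (a·b)/(|a||b|) = 11/(3.162·5.385) ≈ 0.6459
θ = arccos(0.6459) ≈ 49.76°

49.76°


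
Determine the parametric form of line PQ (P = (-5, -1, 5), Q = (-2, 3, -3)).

Direction vector d = Q - P = (-2 + 5, 3 + 1, -3 - 5) = (3, 4, -8)
Parametric form r = P + t·d:
x = -5 + 3t, y = -1 + 4t, z = 5 - 8t

x = -5 + 3t, y = -1 + 4t, z = 5 - 8t


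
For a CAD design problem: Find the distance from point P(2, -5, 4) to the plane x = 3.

distance = |a·x₀ + b·y₀ + c·z₀ - d| / √(a² + b² + c²)
  = |1·2 + 0·(-5) + 0·4 - 3| / √(1² + 0² + 0²)
  = |2 + 0 + 0 - 3| / √(1 + 0 + 0)
  = |-1| / √1
  = 1 / 1
  ≈ 1

1


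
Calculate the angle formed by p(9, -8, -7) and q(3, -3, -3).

p·q = 9·3 + (-8)·(-3) + (-7)·(-3) = 27 + 24 + 21 = 72
|p| = √(9² + (-8)² + (-7)²) = √194 ≈ 13.93
|q| = √(3² + (-3)² + (-3)²) = √27 ≈ 5.196
cos θ = (p·q)/(|p||q|) = 72/(13.93·5.196) ≈ 0.9948
θ = arccos(0.9948) ≈ 5.828°

5.828°


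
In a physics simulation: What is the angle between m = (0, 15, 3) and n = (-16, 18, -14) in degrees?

m·n = 0·(-16) + 15·18 + 3·(-14) = 0 + 270 - 42 = 228
|m| = √(0² + 15² + 3²) = √234 ≈ 15.3
|n| = √((-16)² + 18² + (-14)²) = √776 ≈ 27.86
cos θ = (m·n)/(|m||n|) = 228/(15.3·27.86) ≈ 0.5351
θ = arccos(0.5351) ≈ 57.65°

57.65°


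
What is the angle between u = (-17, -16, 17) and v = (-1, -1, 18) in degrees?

u·v = (-17)·(-1) + (-16)·(-1) + 17·18 = 17 + 16 + 306 = 339
|u| = √((-17)² + (-16)² + 17²) = √834 ≈ 28.88
|v| = √((-1)² + (-1)² + 18²) = √326 ≈ 18.06
cos θ = (u·v)/(|u||v|) = 339/(28.88·18.06) ≈ 0.6501
θ = arccos(0.6501) ≈ 49.45°

49.45°


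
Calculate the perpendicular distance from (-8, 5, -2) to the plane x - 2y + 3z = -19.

distance = |a·x₀ + b·y₀ + c·z₀ - d| / √(a² + b² + c²)
  = |1·(-8) + (-2)·5 + 3·(-2) - (-19)| / √(1² + (-2)² + 3²)
  = |-8 - 10 - 6 + 19| / √(1 + 4 + 9)
  = |-5| / √14
  = 5 / 3.742
  ≈ 1.336

1.336


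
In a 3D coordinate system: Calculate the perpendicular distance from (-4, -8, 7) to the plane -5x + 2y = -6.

distance = |a·x₀ + b·y₀ + c·z₀ - d| / √(a² + b² + c²)
  = |(-5)·(-4) + 2·(-8) + 0·7 - (-6)| / √((-5)² + 2² + 0²)
  = |20 - 16 + 0 + 6| / √(25 + 4 + 0)
  = |10| / √29
  = 10 / 5.385
  ≈ 1.857

1.857


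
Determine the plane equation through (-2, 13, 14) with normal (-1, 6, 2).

The plane through P with normal n = (a, b, c) satisfies n·(r - P) = 0,
i.e. ax + by + cz = a·x₀ + b·y₀ + c·z₀.
d = (-1)·(-2) + 6·13 + 2·14
  = 2 + 78 + 28
  = 108
Equation: -x + 6y + 2z = 108

-x + 6y + 2z = 108


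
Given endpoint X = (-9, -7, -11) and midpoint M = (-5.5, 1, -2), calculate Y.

Y = 2M - X
  = (2·(-5.5) - (-9), 2·1 - (-7), 2·(-2) - (-11))
  = (-11 + 9, 2 + 7, -4 + 11)
  = (-2, 9, 7)

(-2, 9, 7)


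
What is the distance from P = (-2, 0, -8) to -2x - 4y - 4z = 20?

distance = |a·x₀ + b·y₀ + c·z₀ - d| / √(a² + b² + c²)
  = |(-2)·(-2) + (-4)·0 + (-4)·(-8) - 20| / √((-2)² + (-4)² + (-4)²)
  = |4 + 0 + 32 - 20| / √(4 + 16 + 16)
  = |16| / √36
  = 16 / 6
  ≈ 2.667

2.667


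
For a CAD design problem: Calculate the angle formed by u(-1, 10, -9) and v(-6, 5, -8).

u·v = (-1)·(-6) + 10·5 + (-9)·(-8) = 6 + 50 + 72 = 128
|u| = √((-1)² + 10² + (-9)²) = √182 ≈ 13.49
|v| = √((-6)² + 5² + (-8)²) = √125 ≈ 11.18
cos θ = (u·v)/(|u||v|) = 128/(13.49·11.18) ≈ 0.8486
θ = arccos(0.8486) ≈ 31.94°

31.94°


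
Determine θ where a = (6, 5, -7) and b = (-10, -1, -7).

a·b = 6·(-10) + 5·(-1) + (-7)·(-7) = -60 - 5 + 49 = -16
|a| = √(6² + 5² + (-7)²) = √110 ≈ 10.49
|b| = √((-10)² + (-1)² + (-7)²) = √150 ≈ 12.25
cos θ = (a·b)/(|a||b|) = -16/(10.49·12.25) ≈ -0.1246
θ = arccos(-0.1246) ≈ 97.16°

97.16°


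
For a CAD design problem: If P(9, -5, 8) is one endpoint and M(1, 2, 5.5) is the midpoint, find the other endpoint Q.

Q = 2M - P
  = (2·1 - 9, 2·2 - (-5), 2·5.5 - 8)
  = (2 - 9, 4 + 5, 11 - 8)
  = (-7, 9, 3)

(-7, 9, 3)


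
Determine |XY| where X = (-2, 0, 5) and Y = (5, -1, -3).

d = √[(x₂-x₁)² + (y₂-y₁)² + (z₂-z₁)²]
  = √[7² + (-1)² + (-8)²]
  = √[49 + 1 + 64]
  = √114
  ≈ 10.68

10.68


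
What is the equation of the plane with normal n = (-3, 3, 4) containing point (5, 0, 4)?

The plane through P with normal n = (a, b, c) satisfies n·(r - P) = 0,
i.e. ax + by + cz = a·x₀ + b·y₀ + c·z₀.
d = (-3)·5 + 3·0 + 4·4
  = -15 + 0 + 16
  = 1
Equation: -3x + 3y + 4z = 1

-3x + 3y + 4z = 1


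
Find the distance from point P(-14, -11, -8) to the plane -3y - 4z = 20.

distance = |a·x₀ + b·y₀ + c·z₀ - d| / √(a² + b² + c²)
  = |0·(-14) + (-3)·(-11) + (-4)·(-8) - 20| / √(0² + (-3)² + (-4)²)
  = |0 + 33 + 32 - 20| / √(0 + 9 + 16)
  = |45| / √25
  = 45 / 5
  ≈ 9

9


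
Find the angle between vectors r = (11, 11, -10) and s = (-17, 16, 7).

r·s = 11·(-17) + 11·16 + (-10)·7 = -187 + 176 - 70 = -81
|r| = √(11² + 11² + (-10)²) = √342 ≈ 18.49
|s| = √((-17)² + 16² + 7²) = √594 ≈ 24.37
cos θ = (r·s)/(|r||s|) = -81/(18.49·24.37) ≈ -0.1797
θ = arccos(-0.1797) ≈ 100.4°

100.4°


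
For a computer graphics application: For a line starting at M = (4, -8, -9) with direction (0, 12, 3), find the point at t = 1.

P(t) = M + t·d
  = (4 + 0·1, -8 + 12·1, -9 + 3·1)
  = (4 + 0, -8 + 12, -9 + 3)
  = (4, 4, -6)

(4, 4, -6)


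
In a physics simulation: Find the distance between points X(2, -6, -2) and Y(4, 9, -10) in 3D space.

d = √[(x₂-x₁)² + (y₂-y₁)² + (z₂-z₁)²]
  = √[2² + 15² + (-8)²]
  = √[4 + 225 + 64]
  = √293
  ≈ 17.12

17.12


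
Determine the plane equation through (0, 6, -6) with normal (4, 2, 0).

The plane through P with normal n = (a, b, c) satisfies n·(r - P) = 0,
i.e. ax + by + cz = a·x₀ + b·y₀ + c·z₀.
d = 4·0 + 2·6 + 0·(-6)
  = 0 + 12 + 0
  = 12
Equation: 4x + 2y = 12

4x + 2y = 12


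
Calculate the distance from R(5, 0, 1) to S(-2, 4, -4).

d = √[(x₂-x₁)² + (y₂-y₁)² + (z₂-z₁)²]
  = √[(-7)² + 4² + (-5)²]
  = √[49 + 16 + 25]
  = √90
  ≈ 9.487

9.487


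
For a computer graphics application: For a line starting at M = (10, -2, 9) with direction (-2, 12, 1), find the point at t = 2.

P(t) = M + t·d
  = (10 + (-2)·2, -2 + 12·2, 9 + 1·2)
  = (10 - 4, -2 + 24, 9 + 2)
  = (6, 22, 11)

(6, 22, 11)


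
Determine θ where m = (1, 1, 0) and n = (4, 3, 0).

m·n = 1·4 + 1·3 + 0·0 = 4 + 3 + 0 = 7
|m| = √(1² + 1² + 0²) = √2 ≈ 1.414
|n| = √(4² + 3² + 0²) = √25 ≈ 5
cos θ = (m·n)/(|m||n|) = 7/(1.414·5) ≈ 0.9899
θ = arccos(0.9899) ≈ 8.13°

8.13°


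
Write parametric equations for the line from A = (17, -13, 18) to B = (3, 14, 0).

Direction vector d = B - A = (3 - 17, 14 + 13, 0 - 18) = (-14, 27, -18)
Parametric form r = A + t·d:
x = 17 - 14t, y = -13 + 27t, z = 18 - 18t

x = 17 - 14t, y = -13 + 27t, z = 18 - 18t


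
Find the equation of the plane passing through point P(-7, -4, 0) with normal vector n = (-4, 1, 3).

The plane through P with normal n = (a, b, c) satisfies n·(r - P) = 0,
i.e. ax + by + cz = a·x₀ + b·y₀ + c·z₀.
d = (-4)·(-7) + 1·(-4) + 3·0
  = 28 - 4 + 0
  = 24
Equation: -4x + y + 3z = 24

-4x + y + 3z = 24


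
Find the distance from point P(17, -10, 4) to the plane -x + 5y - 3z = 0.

distance = |a·x₀ + b·y₀ + c·z₀ - d| / √(a² + b² + c²)
  = |(-1)·17 + 5·(-10) + (-3)·4 - 0| / √((-1)² + 5² + (-3)²)
  = |-17 - 50 - 12 + 0| / √(1 + 25 + 9)
  = |-79| / √35
  = 79 / 5.916
  ≈ 13.35

13.35


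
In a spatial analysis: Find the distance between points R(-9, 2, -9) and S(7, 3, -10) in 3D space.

d = √[(x₂-x₁)² + (y₂-y₁)² + (z₂-z₁)²]
  = √[16² + 1² + (-1)²]
  = √[256 + 1 + 1]
  = √258
  ≈ 16.06

16.06


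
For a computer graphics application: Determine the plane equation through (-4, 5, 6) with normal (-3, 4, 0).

The plane through P with normal n = (a, b, c) satisfies n·(r - P) = 0,
i.e. ax + by + cz = a·x₀ + b·y₀ + c·z₀.
d = (-3)·(-4) + 4·5 + 0·6
  = 12 + 20 + 0
  = 32
Equation: -3x + 4y = 32

-3x + 4y = 32


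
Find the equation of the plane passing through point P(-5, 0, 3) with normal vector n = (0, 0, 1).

The plane through P with normal n = (a, b, c) satisfies n·(r - P) = 0,
i.e. ax + by + cz = a·x₀ + b·y₀ + c·z₀.
d = 0·(-5) + 0·0 + 1·3
  = 0 + 0 + 3
  = 3
Equation: z = 3

z = 3


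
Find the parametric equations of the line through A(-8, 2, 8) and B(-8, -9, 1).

Direction vector d = B - A = (-8 + 8, -9 - 2, 1 - 8) = (0, -11, -7)
Parametric form r = A + t·d:
x = -8, y = 2 - 11t, z = 8 - 7t

x = -8, y = 2 - 11t, z = 8 - 7t


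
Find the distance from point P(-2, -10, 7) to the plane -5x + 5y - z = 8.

distance = |a·x₀ + b·y₀ + c·z₀ - d| / √(a² + b² + c²)
  = |(-5)·(-2) + 5·(-10) + (-1)·7 - 8| / √((-5)² + 5² + (-1)²)
  = |10 - 50 - 7 - 8| / √(25 + 25 + 1)
  = |-55| / √51
  = 55 / 7.141
  ≈ 7.702

7.702


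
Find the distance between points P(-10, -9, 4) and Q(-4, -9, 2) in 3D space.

d = √[(x₂-x₁)² + (y₂-y₁)² + (z₂-z₁)²]
  = √[6² + 0² + (-2)²]
  = √[36 + 0 + 4]
  = √40
  ≈ 6.325

6.325


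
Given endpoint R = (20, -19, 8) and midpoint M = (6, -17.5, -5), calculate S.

S = 2M - R
  = (2·6 - 20, 2·(-17.5) - (-19), 2·(-5) - 8)
  = (12 - 20, -35 + 19, -10 - 8)
  = (-8, -16, -18)

(-8, -16, -18)


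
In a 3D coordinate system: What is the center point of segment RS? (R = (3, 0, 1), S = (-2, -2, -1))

M = ((x₁+x₂)/2, (y₁+y₂)/2, (z₁+z₂)/2)
  = ((3 - 2)/2, (0 - 2)/2, (1 - 1)/2)
  = (1/2, -2/2, 0/2)
  = (0.5, -1, 0)

(0.5, -1, 0)


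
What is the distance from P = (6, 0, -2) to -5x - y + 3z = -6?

distance = |a·x₀ + b·y₀ + c·z₀ - d| / √(a² + b² + c²)
  = |(-5)·6 + (-1)·0 + 3·(-2) - (-6)| / √((-5)² + (-1)² + 3²)
  = |-30 + 0 - 6 + 6| / √(25 + 1 + 9)
  = |-30| / √35
  = 30 / 5.916
  ≈ 5.071

5.071


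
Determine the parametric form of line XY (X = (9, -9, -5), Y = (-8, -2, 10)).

Direction vector d = Y - X = (-8 - 9, -2 + 9, 10 + 5) = (-17, 7, 15)
Parametric form r = X + t·d:
x = 9 - 17t, y = -9 + 7t, z = -5 + 15t

x = 9 - 17t, y = -9 + 7t, z = -5 + 15t


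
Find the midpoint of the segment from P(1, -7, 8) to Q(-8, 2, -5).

M = ((x₁+x₂)/2, (y₁+y₂)/2, (z₁+z₂)/2)
  = ((1 - 8)/2, (-7 + 2)/2, (8 - 5)/2)
  = (-7/2, -5/2, 3/2)
  = (-3.5, -2.5, 1.5)

(-3.5, -2.5, 1.5)


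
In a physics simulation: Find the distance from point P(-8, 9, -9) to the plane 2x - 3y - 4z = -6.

distance = |a·x₀ + b·y₀ + c·z₀ - d| / √(a² + b² + c²)
  = |2·(-8) + (-3)·9 + (-4)·(-9) - (-6)| / √(2² + (-3)² + (-4)²)
  = |-16 - 27 + 36 + 6| / √(4 + 9 + 16)
  = |-1| / √29
  = 1 / 5.385
  ≈ 0.1857

0.1857


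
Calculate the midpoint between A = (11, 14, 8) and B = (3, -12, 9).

M = ((x₁+x₂)/2, (y₁+y₂)/2, (z₁+z₂)/2)
  = ((11 + 3)/2, (14 - 12)/2, (8 + 9)/2)
  = (14/2, 2/2, 17/2)
  = (7, 1, 8.5)

(7, 1, 8.5)


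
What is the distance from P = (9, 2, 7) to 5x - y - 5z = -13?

distance = |a·x₀ + b·y₀ + c·z₀ - d| / √(a² + b² + c²)
  = |5·9 + (-1)·2 + (-5)·7 - (-13)| / √(5² + (-1)² + (-5)²)
  = |45 - 2 - 35 + 13| / √(25 + 1 + 25)
  = |21| / √51
  = 21 / 7.141
  ≈ 2.941

2.941


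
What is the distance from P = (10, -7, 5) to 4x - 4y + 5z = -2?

distance = |a·x₀ + b·y₀ + c·z₀ - d| / √(a² + b² + c²)
  = |4·10 + (-4)·(-7) + 5·5 - (-2)| / √(4² + (-4)² + 5²)
  = |40 + 28 + 25 + 2| / √(16 + 16 + 25)
  = |95| / √57
  = 95 / 7.55
  ≈ 12.58

12.58


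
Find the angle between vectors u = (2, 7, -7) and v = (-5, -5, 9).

u·v = 2·(-5) + 7·(-5) + (-7)·9 = -10 - 35 - 63 = -108
|u| = √(2² + 7² + (-7)²) = √102 ≈ 10.1
|v| = √((-5)² + (-5)² + 9²) = √131 ≈ 11.45
cos θ = (u·v)/(|u||v|) = -108/(10.1·11.45) ≈ -0.9343
θ = arccos(-0.9343) ≈ 159.1°

159.1°


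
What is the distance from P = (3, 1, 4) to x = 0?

distance = |a·x₀ + b·y₀ + c·z₀ - d| / √(a² + b² + c²)
  = |1·3 + 0·1 + 0·4 - 0| / √(1² + 0² + 0²)
  = |3 + 0 + 0 + 0| / √(1 + 0 + 0)
  = |3| / √1
  = 3 / 1
  ≈ 3

3


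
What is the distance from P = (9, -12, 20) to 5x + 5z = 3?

distance = |a·x₀ + b·y₀ + c·z₀ - d| / √(a² + b² + c²)
  = |5·9 + 0·(-12) + 5·20 - 3| / √(5² + 0² + 5²)
  = |45 + 0 + 100 - 3| / √(25 + 0 + 25)
  = |142| / √50
  = 142 / 7.071
  ≈ 20.08

20.08


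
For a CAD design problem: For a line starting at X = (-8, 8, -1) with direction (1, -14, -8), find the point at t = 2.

P(t) = X + t·d
  = (-8 + 1·2, 8 + (-14)·2, -1 + (-8)·2)
  = (-8 + 2, 8 - 28, -1 - 16)
  = (-6, -20, -17)

(-6, -20, -17)


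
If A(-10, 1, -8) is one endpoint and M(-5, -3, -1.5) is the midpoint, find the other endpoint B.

B = 2M - A
  = (2·(-5) - (-10), 2·(-3) - 1, 2·(-1.5) - (-8))
  = (-10 + 10, -6 - 1, -3 + 8)
  = (0, -7, 5)

(0, -7, 5)


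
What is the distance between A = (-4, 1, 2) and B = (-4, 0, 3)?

d = √[(x₂-x₁)² + (y₂-y₁)² + (z₂-z₁)²]
  = √[0² + (-1)² + 1²]
  = √[0 + 1 + 1]
  = √2
  ≈ 1.414

1.414


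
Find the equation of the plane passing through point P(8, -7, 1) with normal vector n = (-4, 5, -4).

The plane through P with normal n = (a, b, c) satisfies n·(r - P) = 0,
i.e. ax + by + cz = a·x₀ + b·y₀ + c·z₀.
d = (-4)·8 + 5·(-7) + (-4)·1
  = -32 - 35 - 4
  = -71
Equation: -4x + 5y - 4z = -71

-4x + 5y - 4z = -71


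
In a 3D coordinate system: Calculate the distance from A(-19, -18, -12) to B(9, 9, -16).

d = √[(x₂-x₁)² + (y₂-y₁)² + (z₂-z₁)²]
  = √[28² + 27² + (-4)²]
  = √[784 + 729 + 16]
  = √1529
  ≈ 39.1

39.1


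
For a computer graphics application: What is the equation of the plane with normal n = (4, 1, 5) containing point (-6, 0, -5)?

The plane through P with normal n = (a, b, c) satisfies n·(r - P) = 0,
i.e. ax + by + cz = a·x₀ + b·y₀ + c·z₀.
d = 4·(-6) + 1·0 + 5·(-5)
  = -24 + 0 - 25
  = -49
Equation: 4x + y + 5z = -49

4x + y + 5z = -49


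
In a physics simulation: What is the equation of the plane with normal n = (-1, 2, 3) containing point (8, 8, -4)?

The plane through P with normal n = (a, b, c) satisfies n·(r - P) = 0,
i.e. ax + by + cz = a·x₀ + b·y₀ + c·z₀.
d = (-1)·8 + 2·8 + 3·(-4)
  = -8 + 16 - 12
  = -4
Equation: -x + 2y + 3z = -4

-x + 2y + 3z = -4


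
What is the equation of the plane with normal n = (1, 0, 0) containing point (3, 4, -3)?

The plane through P with normal n = (a, b, c) satisfies n·(r - P) = 0,
i.e. ax + by + cz = a·x₀ + b·y₀ + c·z₀.
d = 1·3 + 0·4 + 0·(-3)
  = 3 + 0 + 0
  = 3
Equation: x = 3

x = 3


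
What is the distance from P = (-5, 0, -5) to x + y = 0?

distance = |a·x₀ + b·y₀ + c·z₀ - d| / √(a² + b² + c²)
  = |1·(-5) + 1·0 + 0·(-5) - 0| / √(1² + 1² + 0²)
  = |-5 + 0 + 0 + 0| / √(1 + 1 + 0)
  = |-5| / √2
  = 5 / 1.414
  ≈ 3.536

3.536


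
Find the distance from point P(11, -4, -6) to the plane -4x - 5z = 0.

distance = |a·x₀ + b·y₀ + c·z₀ - d| / √(a² + b² + c²)
  = |(-4)·11 + 0·(-4) + (-5)·(-6) - 0| / √((-4)² + 0² + (-5)²)
  = |-44 + 0 + 30 + 0| / √(16 + 0 + 25)
  = |-14| / √41
  = 14 / 6.403
  ≈ 2.186

2.186


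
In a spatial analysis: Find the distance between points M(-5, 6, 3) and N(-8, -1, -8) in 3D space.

d = √[(x₂-x₁)² + (y₂-y₁)² + (z₂-z₁)²]
  = √[(-3)² + (-7)² + (-11)²]
  = √[9 + 49 + 121]
  = √179
  ≈ 13.38

13.38


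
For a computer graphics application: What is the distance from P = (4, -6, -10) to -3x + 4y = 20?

distance = |a·x₀ + b·y₀ + c·z₀ - d| / √(a² + b² + c²)
  = |(-3)·4 + 4·(-6) + 0·(-10) - 20| / √((-3)² + 4² + 0²)
  = |-12 - 24 + 0 - 20| / √(9 + 16 + 0)
  = |-56| / √25
  = 56 / 5
  ≈ 11.2

11.2


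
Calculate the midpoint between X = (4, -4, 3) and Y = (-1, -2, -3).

M = ((x₁+x₂)/2, (y₁+y₂)/2, (z₁+z₂)/2)
  = ((4 - 1)/2, (-4 - 2)/2, (3 - 3)/2)
  = (3/2, -6/2, 0/2)
  = (1.5, -3, 0)

(1.5, -3, 0)


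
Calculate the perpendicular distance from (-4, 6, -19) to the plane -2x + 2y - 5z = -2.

distance = |a·x₀ + b·y₀ + c·z₀ - d| / √(a² + b² + c²)
  = |(-2)·(-4) + 2·6 + (-5)·(-19) - (-2)| / √((-2)² + 2² + (-5)²)
  = |8 + 12 + 95 + 2| / √(4 + 4 + 25)
  = |117| / √33
  = 117 / 5.745
  ≈ 20.37

20.37


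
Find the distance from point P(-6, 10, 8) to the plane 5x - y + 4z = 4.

distance = |a·x₀ + b·y₀ + c·z₀ - d| / √(a² + b² + c²)
  = |5·(-6) + (-1)·10 + 4·8 - 4| / √(5² + (-1)² + 4²)
  = |-30 - 10 + 32 - 4| / √(25 + 1 + 16)
  = |-12| / √42
  = 12 / 6.481
  ≈ 1.852

1.852


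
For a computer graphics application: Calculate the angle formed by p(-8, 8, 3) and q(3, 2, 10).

p·q = (-8)·3 + 8·2 + 3·10 = -24 + 16 + 30 = 22
|p| = √((-8)² + 8² + 3²) = √137 ≈ 11.7
|q| = √(3² + 2² + 10²) = √113 ≈ 10.63
cos θ = (p·q)/(|p||q|) = 22/(11.7·10.63) ≈ 0.1768
θ = arccos(0.1768) ≈ 79.82°

79.82°


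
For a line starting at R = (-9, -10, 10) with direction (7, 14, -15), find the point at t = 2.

P(t) = R + t·d
  = (-9 + 7·2, -10 + 14·2, 10 + (-15)·2)
  = (-9 + 14, -10 + 28, 10 - 30)
  = (5, 18, -20)

(5, 18, -20)


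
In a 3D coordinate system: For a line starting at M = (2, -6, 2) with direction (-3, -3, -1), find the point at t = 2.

P(t) = M + t·d
  = (2 + (-3)·2, -6 + (-3)·2, 2 + (-1)·2)
  = (2 - 6, -6 - 6, 2 - 2)
  = (-4, -12, 0)

(-4, -12, 0)


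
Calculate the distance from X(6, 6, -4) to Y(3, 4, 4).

d = √[(x₂-x₁)² + (y₂-y₁)² + (z₂-z₁)²]
  = √[(-3)² + (-2)² + 8²]
  = √[9 + 4 + 64]
  = √77
  ≈ 8.775

8.775


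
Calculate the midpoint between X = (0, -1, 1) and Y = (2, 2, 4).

M = ((x₁+x₂)/2, (y₁+y₂)/2, (z₁+z₂)/2)
  = ((0 + 2)/2, (-1 + 2)/2, (1 + 4)/2)
  = (2/2, 1/2, 5/2)
  = (1, 0.5, 2.5)

(1, 0.5, 2.5)


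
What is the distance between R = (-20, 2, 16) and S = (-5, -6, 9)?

d = √[(x₂-x₁)² + (y₂-y₁)² + (z₂-z₁)²]
  = √[15² + (-8)² + (-7)²]
  = √[225 + 64 + 49]
  = √338
  ≈ 18.38

18.38


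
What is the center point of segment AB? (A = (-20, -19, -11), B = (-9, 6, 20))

M = ((x₁+x₂)/2, (y₁+y₂)/2, (z₁+z₂)/2)
  = ((-20 - 9)/2, (-19 + 6)/2, (-11 + 20)/2)
  = (-29/2, -13/2, 9/2)
  = (-14.5, -6.5, 4.5)

(-14.5, -6.5, 4.5)


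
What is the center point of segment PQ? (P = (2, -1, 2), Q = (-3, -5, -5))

M = ((x₁+x₂)/2, (y₁+y₂)/2, (z₁+z₂)/2)
  = ((2 - 3)/2, (-1 - 5)/2, (2 - 5)/2)
  = (-1/2, -6/2, -3/2)
  = (-0.5, -3, -1.5)

(-0.5, -3, -1.5)


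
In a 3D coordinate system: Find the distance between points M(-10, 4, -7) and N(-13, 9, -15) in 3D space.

d = √[(x₂-x₁)² + (y₂-y₁)² + (z₂-z₁)²]
  = √[(-3)² + 5² + (-8)²]
  = √[9 + 25 + 64]
  = √98
  ≈ 9.899

9.899


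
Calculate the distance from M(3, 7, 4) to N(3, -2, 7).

d = √[(x₂-x₁)² + (y₂-y₁)² + (z₂-z₁)²]
  = √[0² + (-9)² + 3²]
  = √[0 + 81 + 9]
  = √90
  ≈ 9.487

9.487


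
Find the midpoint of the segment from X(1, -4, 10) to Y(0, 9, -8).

M = ((x₁+x₂)/2, (y₁+y₂)/2, (z₁+z₂)/2)
  = ((1 + 0)/2, (-4 + 9)/2, (10 - 8)/2)
  = (1/2, 5/2, 2/2)
  = (0.5, 2.5, 1)

(0.5, 2.5, 1)


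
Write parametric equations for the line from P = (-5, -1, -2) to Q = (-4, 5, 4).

Direction vector d = Q - P = (-4 + 5, 5 + 1, 4 + 2) = (1, 6, 6)
Parametric form r = P + t·d:
x = -5 + t, y = -1 + 6t, z = -2 + 6t

x = -5 + t, y = -1 + 6t, z = -2 + 6t


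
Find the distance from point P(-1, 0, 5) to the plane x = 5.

distance = |a·x₀ + b·y₀ + c·z₀ - d| / √(a² + b² + c²)
  = |1·(-1) + 0·0 + 0·5 - 5| / √(1² + 0² + 0²)
  = |-1 + 0 + 0 - 5| / √(1 + 0 + 0)
  = |-6| / √1
  = 6 / 1
  ≈ 6

6


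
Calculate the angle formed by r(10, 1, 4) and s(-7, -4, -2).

r·s = 10·(-7) + 1·(-4) + 4·(-2) = -70 - 4 - 8 = -82
|r| = √(10² + 1² + 4²) = √117 ≈ 10.82
|s| = √((-7)² + (-4)² + (-2)²) = √69 ≈ 8.307
cos θ = (r·s)/(|r||s|) = -82/(10.82·8.307) ≈ -0.9126
θ = arccos(-0.9126) ≈ 155.9°

155.9°


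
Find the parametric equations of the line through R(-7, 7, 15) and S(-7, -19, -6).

Direction vector d = S - R = (-7 + 7, -19 - 7, -6 - 15) = (0, -26, -21)
Parametric form r = R + t·d:
x = -7, y = 7 - 26t, z = 15 - 21t

x = -7, y = 7 - 26t, z = 15 - 21t


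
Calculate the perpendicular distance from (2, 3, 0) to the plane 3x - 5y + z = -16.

distance = |a·x₀ + b·y₀ + c·z₀ - d| / √(a² + b² + c²)
  = |3·2 + (-5)·3 + 1·0 - (-16)| / √(3² + (-5)² + 1²)
  = |6 - 15 + 0 + 16| / √(9 + 25 + 1)
  = |7| / √35
  = 7 / 5.916
  ≈ 1.183

1.183


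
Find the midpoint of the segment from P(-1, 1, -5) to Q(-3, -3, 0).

M = ((x₁+x₂)/2, (y₁+y₂)/2, (z₁+z₂)/2)
  = ((-1 - 3)/2, (1 - 3)/2, (-5 + 0)/2)
  = (-4/2, -2/2, -5/2)
  = (-2, -1, -2.5)

(-2, -1, -2.5)


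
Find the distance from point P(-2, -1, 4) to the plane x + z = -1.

distance = |a·x₀ + b·y₀ + c·z₀ - d| / √(a² + b² + c²)
  = |1·(-2) + 0·(-1) + 1·4 - (-1)| / √(1² + 0² + 1²)
  = |-2 + 0 + 4 + 1| / √(1 + 0 + 1)
  = |3| / √2
  = 3 / 1.414
  ≈ 2.121

2.121


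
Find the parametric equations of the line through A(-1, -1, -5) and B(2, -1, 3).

Direction vector d = B - A = (2 + 1, -1 + 1, 3 + 5) = (3, 0, 8)
Parametric form r = A + t·d:
x = -1 + 3t, y = -1, z = -5 + 8t

x = -1 + 3t, y = -1, z = -5 + 8t


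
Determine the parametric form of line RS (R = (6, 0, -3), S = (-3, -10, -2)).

Direction vector d = S - R = (-3 - 6, -10 + 0, -2 + 3) = (-9, -10, 1)
Parametric form r = R + t·d:
x = 6 - 9t, y = 0 - 10t, z = -3 + t

x = 6 - 9t, y = 0 - 10t, z = -3 + t


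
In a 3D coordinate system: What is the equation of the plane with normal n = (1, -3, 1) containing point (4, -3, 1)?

The plane through P with normal n = (a, b, c) satisfies n·(r - P) = 0,
i.e. ax + by + cz = a·x₀ + b·y₀ + c·z₀.
d = 1·4 + (-3)·(-3) + 1·1
  = 4 + 9 + 1
  = 14
Equation: x - 3y + z = 14

x - 3y + z = 14
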